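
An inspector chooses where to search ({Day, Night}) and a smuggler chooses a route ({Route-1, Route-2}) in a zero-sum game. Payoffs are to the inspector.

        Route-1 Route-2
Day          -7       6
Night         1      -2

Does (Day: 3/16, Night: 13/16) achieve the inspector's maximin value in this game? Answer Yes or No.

Against Route-1 this mix gives (3/16)·(-7) + (13/16)·1 = -1/2.
Against Route-2 this mix gives (3/16)·6 + (13/16)·(-2) = -1/2.
All of the smuggler's active replies (Route-1, Route-2) yield -1/2, and no column does worse for the inspector. The mix makes the smuggler indifferent and guarantees -1/2, so it is optimal.

Yes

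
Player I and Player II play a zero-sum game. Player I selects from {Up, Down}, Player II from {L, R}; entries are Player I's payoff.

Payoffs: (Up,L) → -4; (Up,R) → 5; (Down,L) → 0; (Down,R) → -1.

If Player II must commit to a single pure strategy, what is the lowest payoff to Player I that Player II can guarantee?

Column maxima: L → 0, R → 5.
The smallest of these is 0.

0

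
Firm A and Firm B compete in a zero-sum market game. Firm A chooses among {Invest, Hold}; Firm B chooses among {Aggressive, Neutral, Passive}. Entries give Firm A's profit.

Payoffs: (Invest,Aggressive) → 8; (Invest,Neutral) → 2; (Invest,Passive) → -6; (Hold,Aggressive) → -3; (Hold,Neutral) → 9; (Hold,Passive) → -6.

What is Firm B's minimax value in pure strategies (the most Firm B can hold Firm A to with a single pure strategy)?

-6

Column maxima: Aggressive → 8, Neutral → 9, Passive → -6.
The smallest of these is -6.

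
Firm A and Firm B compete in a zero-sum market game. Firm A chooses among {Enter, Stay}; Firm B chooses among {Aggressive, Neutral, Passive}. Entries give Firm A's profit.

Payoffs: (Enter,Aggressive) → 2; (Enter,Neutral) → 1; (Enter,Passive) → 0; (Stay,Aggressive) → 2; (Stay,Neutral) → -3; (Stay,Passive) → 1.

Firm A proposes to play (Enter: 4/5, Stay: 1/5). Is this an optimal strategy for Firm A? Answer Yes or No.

Yes

Against Aggressive this mix gives (4/5)·2 + (1/5)·2 = 2.
Against Neutral this mix gives (4/5)·1 + (1/5)·(-3) = 1/5.
Against Passive this mix gives (4/5)·0 + (1/5)·1 = 1/5.
All of Firm B's active replies (Neutral, Passive) yield 1/5, and no column does worse for Firm A. The mix makes Firm B indifferent and guarantees 1/5, so it is optimal.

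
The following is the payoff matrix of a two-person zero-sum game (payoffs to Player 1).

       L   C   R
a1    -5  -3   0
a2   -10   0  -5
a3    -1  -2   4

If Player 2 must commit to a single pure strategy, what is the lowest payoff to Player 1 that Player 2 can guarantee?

-1

Column maxima: L → -1, C → 0, R → 4.
The smallest of these is -1.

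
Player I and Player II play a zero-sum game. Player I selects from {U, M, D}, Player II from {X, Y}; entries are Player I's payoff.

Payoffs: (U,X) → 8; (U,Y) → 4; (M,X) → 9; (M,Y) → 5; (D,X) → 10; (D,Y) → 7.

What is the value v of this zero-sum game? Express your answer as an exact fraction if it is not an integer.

Row minima: U → 4, M → 5, D → 7; maximin = 7.
Column maxima: X → 10, Y → 7; minimax = 7.
Since maximin = minimax = 7, there is a saddle point and the value is 7.

7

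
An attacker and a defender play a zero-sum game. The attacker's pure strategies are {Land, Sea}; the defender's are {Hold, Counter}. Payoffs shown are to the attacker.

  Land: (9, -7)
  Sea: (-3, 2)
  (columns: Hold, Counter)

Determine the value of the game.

Row minima: Land → -7, Sea → -3; maximin = -3.
Column maxima: Hold → 9, Counter → 2; minimax = 2.
-3 ≠ 2, so there is no saddle point; optimal play is mixed.
Let the attacker play Land with probability p. Expected payoff against Hold: 9p + (-3)(1−p) = 12p − 3; against Counter: (-7)p + 2(1−p) = −9p + 2.
Setting these equal: 12p − 3 = −9p + 2 ⇒ 21p = 5 ⇒ p = 5/21, and the value is (12)·(5/21) − 3 = -1/7.
For the defender: with q = P(Hold), equating Land's and Sea's payoffs gives 16q − 7 = −5q + 2 ⇒ q = 3/7.

-1/7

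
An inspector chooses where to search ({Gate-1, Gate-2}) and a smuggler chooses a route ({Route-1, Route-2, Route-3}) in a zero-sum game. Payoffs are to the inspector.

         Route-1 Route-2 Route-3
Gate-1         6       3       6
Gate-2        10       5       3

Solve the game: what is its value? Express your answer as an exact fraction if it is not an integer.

21/5

Row minima: Gate-1 → 3, Gate-2 → 3; maximin = 3.
Column maxima: Route-1 → 10, Route-2 → 5, Route-3 → 6; minimax = 5.
3 ≠ 5, so there is no saddle point; optimal play is mixed.
Route-1 is strictly dominated by Route-2 (it gives the inspector strictly more in every row), so the smuggler never plays it.
On the remaining 2×2 (Gate-1, Gate-2 vs Route-2, Route-3):
Let the inspector play Gate-1 with probability p. Expected payoff against Route-2: 3p + 5(1−p) = −2p + 5; against Route-3: 6p + 3(1−p) = 3p + 3.
Setting these equal: −2p + 5 = 3p + 3 ⇒ −5p = -2 ⇒ p = 2/5, and the value is (-2)·(2/5) + 5 = 21/5.
For the smuggler: with q = P(Route-2), equating Gate-1's and Gate-2's payoffs gives −3q + 6 = 2q + 3 ⇒ q = 3/5.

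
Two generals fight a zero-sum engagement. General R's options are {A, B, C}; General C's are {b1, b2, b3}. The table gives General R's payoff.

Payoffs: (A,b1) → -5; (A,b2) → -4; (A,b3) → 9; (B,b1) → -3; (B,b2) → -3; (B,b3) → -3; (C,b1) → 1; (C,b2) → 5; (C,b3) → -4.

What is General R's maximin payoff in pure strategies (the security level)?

-3

Row minima: A → -5, B → -3, C → -4.
The best of these is -3.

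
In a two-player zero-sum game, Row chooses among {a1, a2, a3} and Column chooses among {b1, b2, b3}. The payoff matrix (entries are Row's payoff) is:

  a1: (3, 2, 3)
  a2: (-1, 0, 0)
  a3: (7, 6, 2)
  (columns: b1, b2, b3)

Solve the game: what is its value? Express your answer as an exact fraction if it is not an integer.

Row minima: a1 → 2, a2 → -1, a3 → 2; maximin = 2.
Column maxima: b1 → 7, b2 → 6, b3 → 3; minimax = 3.
2 ≠ 3, so there is no saddle point; optimal play is mixed.
a2 is strictly dominated by a1, so Row never plays it.
With a2 eliminated, b1 is strictly dominated by b2 (it gives Row strictly more in every remaining row), so Column never plays it.
On the remaining 2×2 (a1, a3 vs b2, b3):
Let Row play a1 with probability p. Expected payoff against b2: 2p + 6(1−p) = −4p + 6; against b3: 3p + 2(1−p) = p + 2.
Setting these equal: −4p + 6 = p + 2 ⇒ −5p = -4 ⇒ p = 4/5, and the value is (-4)·(4/5) + 6 = 14/5.
For Column: with q = P(b2), equating a1's and a3's payoffs gives −q + 3 = 4q + 2 ⇒ q = 1/5.

14/5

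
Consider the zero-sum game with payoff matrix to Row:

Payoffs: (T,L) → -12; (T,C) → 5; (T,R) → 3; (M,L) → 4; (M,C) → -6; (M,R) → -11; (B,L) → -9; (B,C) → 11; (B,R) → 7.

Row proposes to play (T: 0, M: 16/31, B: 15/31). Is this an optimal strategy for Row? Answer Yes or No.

Yes

Against L this mix gives (16/31)·4 + (15/31)·(-9) = -71/31.
Against C this mix gives (16/31)·(-6) + (15/31)·11 = 69/31.
Against R this mix gives (16/31)·(-11) + (15/31)·7 = -71/31.
All of Column's active replies (L, R) yield -71/31, and no column does worse for Row. The mix makes Column indifferent and guarantees -71/31, so it is optimal.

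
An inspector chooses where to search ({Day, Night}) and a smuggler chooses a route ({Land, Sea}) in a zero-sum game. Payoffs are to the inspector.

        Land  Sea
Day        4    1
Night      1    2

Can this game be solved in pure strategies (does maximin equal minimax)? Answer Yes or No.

Row minima: Day → 1, Night → 1; maximin = 1.
Column maxima: Land → 4, Sea → 2; minimax = 2.
1 ≠ 2, so no pure-strategy equilibrium exists.

No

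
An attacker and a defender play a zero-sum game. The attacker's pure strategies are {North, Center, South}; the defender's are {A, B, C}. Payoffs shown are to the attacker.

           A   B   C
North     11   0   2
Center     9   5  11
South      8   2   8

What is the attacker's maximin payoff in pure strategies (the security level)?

Row minima: North → 0, Center → 5, South → 2.
The best of these is 5.

5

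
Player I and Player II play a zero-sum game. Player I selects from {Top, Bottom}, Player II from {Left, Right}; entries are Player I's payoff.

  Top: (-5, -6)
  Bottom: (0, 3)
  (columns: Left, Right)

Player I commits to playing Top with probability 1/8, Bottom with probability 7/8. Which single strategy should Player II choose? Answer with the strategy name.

If Player II plays Left, Player I's expected payoff is (1/8)·(-5) + (7/8)·0 = -5/8.
If Player II plays Right, Player I's expected payoff is (1/8)·(-6) + (7/8)·3 = 15/8.
Player II minimizes Player I's payoff; the smallest is -5/8, so the best response is Left.

Left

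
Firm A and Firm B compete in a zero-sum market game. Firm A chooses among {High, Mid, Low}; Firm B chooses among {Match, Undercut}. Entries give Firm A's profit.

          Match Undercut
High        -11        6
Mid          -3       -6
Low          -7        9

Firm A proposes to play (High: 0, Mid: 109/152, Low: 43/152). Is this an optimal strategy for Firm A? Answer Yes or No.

No

Against Match this mix gives (109/152)·(-3) + (43/152)·(-7) = -157/38.
Against Undercut this mix gives (109/152)·(-6) + (43/152)·9 = -267/152.
Firm B will play Match, holding Firm A to -157/38. Shifting weight toward the row that does better against Match would raise this floor (the equalizing mix achieves -69/19 against both Match and Undercut), so the proposed strategy is not optimal.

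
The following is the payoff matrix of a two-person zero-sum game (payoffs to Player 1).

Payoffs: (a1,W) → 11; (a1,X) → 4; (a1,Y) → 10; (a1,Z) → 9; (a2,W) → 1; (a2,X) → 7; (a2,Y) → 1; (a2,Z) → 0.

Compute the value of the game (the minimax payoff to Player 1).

Row minima: a1 → 4, a2 → 0; maximin = 4.
Column maxima: W → 11, X → 7, Y → 10, Z → 9; minimax = 7.
4 ≠ 7, so there is no saddle point; optimal play is mixed.
W is strictly dominated by Z (it gives Player 1 strictly more in every row), so Player 2 never plays it.
Y is strictly dominated by Z (it gives Player 1 strictly more in every row), so Player 2 never plays it.
On the remaining 2×2 (a1, a2 vs X, Z):
Let Player 1 play a1 with probability p. Expected payoff against X: 4p + 7(1−p) = −3p + 7; against Z: 9p + 0(1−p) = 9p.
Setting these equal: −3p + 7 = 9p ⇒ −12p = -7 ⇒ p = 7/12, and the value is (-3)·(7/12) + 7 = 21/4.
For Player 2: with q = P(X), equating a1's and a2's payoffs gives −5q + 9 = 7q ⇒ q = 3/4.

21/4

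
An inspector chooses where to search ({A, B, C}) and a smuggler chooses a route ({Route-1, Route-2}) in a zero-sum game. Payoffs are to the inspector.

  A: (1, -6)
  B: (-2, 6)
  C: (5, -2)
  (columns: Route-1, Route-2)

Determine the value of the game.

Row minima: A → -6, B → -2, C → -2; maximin = -2.
Column maxima: Route-1 → 5, Route-2 → 6; minimax = 5.
-2 ≠ 5, so there is no saddle point; optimal play is mixed.
A is strictly dominated by C, so the inspector never plays it.
On the remaining 2×2 (B, C vs Route-1, Route-2):
Let the inspector play B with probability p. Expected payoff against Route-1: (-2)p + 5(1−p) = −7p + 5; against Route-2: 6p + (-2)(1−p) = 8p − 2.
Setting these equal: −7p + 5 = 8p − 2 ⇒ −15p = -7 ⇒ p = 7/15, and the value is (-7)·(7/15) + 5 = 26/15.
For the smuggler: with q = P(Route-1), equating B's and C's payoffs gives −8q + 6 = 7q − 2 ⇒ q = 8/15.

26/15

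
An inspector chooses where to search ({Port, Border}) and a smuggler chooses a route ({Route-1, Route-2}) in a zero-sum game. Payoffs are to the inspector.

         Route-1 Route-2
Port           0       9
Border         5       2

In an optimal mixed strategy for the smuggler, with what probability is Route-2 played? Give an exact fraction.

Row minima: Port → 0, Border → 2; maximin = 2.
Column maxima: Route-1 → 5, Route-2 → 9; minimax = 5.
2 ≠ 5, so there is no saddle point; optimal play is mixed.
Let the inspector play Port with probability p. Expected payoff against Route-1: 0p + 5(1−p) = −5p + 5; against Route-2: 9p + 2(1−p) = 7p + 2.
Setting these equal: −5p + 5 = 7p + 2 ⇒ −12p = -3 ⇒ p = 1/4, and the value is (-5)·(1/4) + 5 = 15/4.
For the smuggler: with q = P(Route-1), equating Port's and Border's payoffs gives −9q + 9 = 3q + 2 ⇒ q = 7/12.

5/12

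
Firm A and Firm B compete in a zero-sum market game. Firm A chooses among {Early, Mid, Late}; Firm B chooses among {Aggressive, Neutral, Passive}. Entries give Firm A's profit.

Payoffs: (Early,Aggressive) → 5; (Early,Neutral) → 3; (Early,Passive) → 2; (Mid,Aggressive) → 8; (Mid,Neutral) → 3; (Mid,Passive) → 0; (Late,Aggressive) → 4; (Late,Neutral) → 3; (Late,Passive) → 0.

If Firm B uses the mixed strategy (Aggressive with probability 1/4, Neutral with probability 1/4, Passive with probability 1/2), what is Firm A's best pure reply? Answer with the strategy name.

Early

Expected payoff of Early: (1/4)·5 + (1/4)·3 + (1/2)·2 = 3.
Expected payoff of Mid: (1/4)·8 + (1/4)·3 + (1/2)·0 = 11/4.
Expected payoff of Late: (1/4)·4 + (1/4)·3 + (1/2)·0 = 7/4.
The largest is 3, so Firm A's best response is Early.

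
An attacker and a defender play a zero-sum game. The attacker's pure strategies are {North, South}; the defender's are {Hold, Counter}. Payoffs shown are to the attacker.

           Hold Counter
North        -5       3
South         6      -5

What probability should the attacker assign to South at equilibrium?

Row minima: North → -5, South → -5; maximin = -5.
Column maxima: Hold → 6, Counter → 3; minimax = 3.
-5 ≠ 3, so there is no saddle point; optimal play is mixed.
Let the attacker play North with probability p. Expected payoff against Hold: (-5)p + 6(1−p) = −11p + 6; against Counter: 3p + (-5)(1−p) = 8p − 5.
Setting these equal: −11p + 6 = 8p − 5 ⇒ −19p = -11 ⇒ p = 11/19, and the value is (-11)·(11/19) + 6 = -7/19.
For the defender: with q = P(Hold), equating North's and South's payoffs gives −8q + 3 = 11q − 5 ⇒ q = 8/19.

8/19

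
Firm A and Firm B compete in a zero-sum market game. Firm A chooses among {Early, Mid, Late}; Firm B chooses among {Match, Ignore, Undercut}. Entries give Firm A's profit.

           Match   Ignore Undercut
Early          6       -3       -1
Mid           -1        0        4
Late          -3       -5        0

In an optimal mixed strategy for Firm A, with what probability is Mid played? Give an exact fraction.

Row minima: Early → -3, Mid → -1, Late → -5; maximin = -1.
Column maxima: Match → 6, Ignore → 0, Undercut → 4; minimax = 0.
-1 ≠ 0, so there is no saddle point; optimal play is mixed.
Late is strictly dominated by Mid, so Firm A never plays it.
Undercut is strictly dominated by Ignore (it gives Firm A strictly more in every row), so Firm B never plays it.
On the remaining 2×2 (Early, Mid vs Match, Ignore):
Let Firm A play Early with probability p. Expected payoff against Match: 6p + (-1)(1−p) = 7p − 1; against Ignore: (-3)p + 0(1−p) = −3p.
Setting these equal: 7p − 1 = −3p ⇒ 10p = 1 ⇒ p = 1/10, and the value is (7)·(1/10) − 1 = -3/10.
For Firm B: with q = P(Match), equating Early's and Mid's payoffs gives 9q − 3 = −q ⇒ q = 3/10.

9/10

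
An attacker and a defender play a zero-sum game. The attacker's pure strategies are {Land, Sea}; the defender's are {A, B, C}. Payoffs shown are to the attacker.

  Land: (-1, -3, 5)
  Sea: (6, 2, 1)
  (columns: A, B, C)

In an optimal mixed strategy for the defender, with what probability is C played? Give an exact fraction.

5/9

Row minima: Land → -3, Sea → 1; maximin = 1.
Column maxima: A → 6, B → 2, C → 5; minimax = 2.
1 ≠ 2, so there is no saddle point; optimal play is mixed.
A is strictly dominated by B (it gives the attacker strictly more in every row), so the defender never plays it.
On the remaining 2×2 (Land, Sea vs B, C):
Let the attacker play Land with probability p. Expected payoff against B: (-3)p + 2(1−p) = −5p + 2; against C: 5p + 1(1−p) = 4p + 1.
Setting these equal: −5p + 2 = 4p + 1 ⇒ −9p = -1 ⇒ p = 1/9, and the value is (-5)·(1/9) + 2 = 13/9.
For the defender: with q = P(B), equating Land's and Sea's payoffs gives −8q + 5 = q + 1 ⇒ q = 4/9.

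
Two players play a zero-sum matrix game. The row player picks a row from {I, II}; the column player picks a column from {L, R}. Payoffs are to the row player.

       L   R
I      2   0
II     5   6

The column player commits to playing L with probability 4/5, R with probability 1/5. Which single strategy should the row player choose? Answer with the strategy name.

Expected payoff of I: (4/5)·2 + (1/5)·0 = 8/5.
Expected payoff of II: (4/5)·5 + (1/5)·6 = 26/5.
The largest is 26/5, so the row player's best response is II.

II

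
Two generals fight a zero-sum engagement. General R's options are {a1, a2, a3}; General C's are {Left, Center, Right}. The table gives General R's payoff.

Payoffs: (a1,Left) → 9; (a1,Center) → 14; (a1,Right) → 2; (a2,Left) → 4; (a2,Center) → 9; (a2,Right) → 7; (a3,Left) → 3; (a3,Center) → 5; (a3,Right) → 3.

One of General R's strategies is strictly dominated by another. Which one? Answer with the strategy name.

a2 gives a strictly higher payoff than a3 against every column: 4 > 3, 9 > 5, 7 > 3.
So a3 is strictly dominated and General R never plays it.

a3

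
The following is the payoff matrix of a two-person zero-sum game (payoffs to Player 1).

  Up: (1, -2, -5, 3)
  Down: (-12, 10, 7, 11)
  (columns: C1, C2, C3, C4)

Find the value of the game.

Row minima: Up → -5, Down → -12; maximin = -5.
Column maxima: C1 → 1, C2 → 10, C3 → 7, C4 → 11; minimax = 1.
-5 ≠ 1, so there is no saddle point; optimal play is mixed.
C2 is strictly dominated by C3 (it gives Player 1 strictly more in every row), so Player 2 never plays it.
C4 is strictly dominated by C1 (it gives Player 1 strictly more in every row), so Player 2 never plays it.
On the remaining 2×2 (Up, Down vs C1, C3):
Let Player 1 play Up with probability p. Expected payoff against C1: 1p + (-12)(1−p) = 13p − 12; against C3: (-5)p + 7(1−p) = −12p + 7.
Setting these equal: 13p − 12 = −12p + 7 ⇒ 25p = 19 ⇒ p = 19/25, and the value is (13)·(19/25) − 12 = -53/25.
For Player 2: with q = P(C1), equating Up's and Down's payoffs gives 6q − 5 = −19q + 7 ⇒ q = 12/25.

-53/25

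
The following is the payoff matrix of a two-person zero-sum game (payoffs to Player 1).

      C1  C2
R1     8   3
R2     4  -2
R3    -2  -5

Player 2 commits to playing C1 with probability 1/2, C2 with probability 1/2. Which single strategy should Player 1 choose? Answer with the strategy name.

R1

Expected payoff of R1: (1/2)·8 + (1/2)·3 = 11/2.
Expected payoff of R2: (1/2)·4 + (1/2)·(-2) = 1.
Expected payoff of R3: (1/2)·(-2) + (1/2)·(-5) = -7/2.
The largest is 11/2, so Player 1's best response is R1.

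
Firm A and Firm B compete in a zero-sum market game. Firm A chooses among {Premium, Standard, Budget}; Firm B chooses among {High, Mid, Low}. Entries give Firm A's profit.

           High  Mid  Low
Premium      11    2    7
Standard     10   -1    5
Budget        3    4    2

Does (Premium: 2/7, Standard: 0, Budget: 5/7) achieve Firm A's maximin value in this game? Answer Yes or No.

Against High this mix gives (2/7)·11 + (5/7)·3 = 37/7.
Against Mid this mix gives (2/7)·2 + (5/7)·4 = 24/7.
Against Low this mix gives (2/7)·7 + (5/7)·2 = 24/7.
All of Firm B's active replies (Mid, Low) yield 24/7, and no column does worse for Firm A. The mix makes Firm B indifferent and guarantees 24/7, so it is optimal.

Yes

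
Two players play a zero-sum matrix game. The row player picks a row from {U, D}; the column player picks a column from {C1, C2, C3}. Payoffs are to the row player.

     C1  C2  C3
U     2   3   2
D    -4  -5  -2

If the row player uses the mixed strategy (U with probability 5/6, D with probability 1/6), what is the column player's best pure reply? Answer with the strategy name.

C1

If the column player plays C1, the row player's expected payoff is (5/6)·2 + (1/6)·(-4) = 1.
If the column player plays C2, the row player's expected payoff is (5/6)·3 + (1/6)·(-5) = 5/3.
If the column player plays C3, the row player's expected payoff is (5/6)·2 + (1/6)·(-2) = 4/3.
The column player minimizes the row player's payoff; the smallest is 1, so the best response is C1.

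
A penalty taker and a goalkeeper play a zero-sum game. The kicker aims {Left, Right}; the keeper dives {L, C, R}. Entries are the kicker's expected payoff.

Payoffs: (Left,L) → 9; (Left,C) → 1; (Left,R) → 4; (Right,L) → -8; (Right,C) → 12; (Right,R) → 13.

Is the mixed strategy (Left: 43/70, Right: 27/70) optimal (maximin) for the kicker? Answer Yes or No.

No

Against L this mix gives (43/70)·9 + (27/70)·(-8) = 171/70.
Against C this mix gives (43/70)·1 + (27/70)·12 = 367/70.
Against R this mix gives (43/70)·4 + (27/70)·13 = 523/70.
The keeper will play L, holding the kicker to 171/70. Shifting weight toward the row that does better against L would raise this floor (the equalizing mix achieves 29/7 against both L and C), so the proposed strategy is not optimal.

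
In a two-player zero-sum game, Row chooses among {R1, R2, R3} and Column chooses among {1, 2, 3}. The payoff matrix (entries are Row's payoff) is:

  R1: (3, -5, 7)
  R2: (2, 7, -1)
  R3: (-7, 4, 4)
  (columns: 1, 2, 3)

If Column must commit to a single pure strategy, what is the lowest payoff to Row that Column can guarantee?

3

Column maxima: 1 → 3, 2 → 7, 3 → 7.
The smallest of these is 3.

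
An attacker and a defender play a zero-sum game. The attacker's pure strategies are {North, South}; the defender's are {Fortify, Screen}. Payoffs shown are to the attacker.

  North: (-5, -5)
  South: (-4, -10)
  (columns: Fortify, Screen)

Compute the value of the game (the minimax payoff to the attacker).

Row minima: North → -5, South → -10; maximin = -5.
Column maxima: Fortify → -4, Screen → -5; minimax = -5.
Since maximin = minimax = -5, there is a saddle point and the value is -5.

-5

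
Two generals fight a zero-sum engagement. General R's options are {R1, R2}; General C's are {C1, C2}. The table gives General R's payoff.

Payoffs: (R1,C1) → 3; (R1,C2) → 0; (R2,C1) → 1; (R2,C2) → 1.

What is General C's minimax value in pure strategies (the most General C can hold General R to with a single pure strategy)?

Column maxima: C1 → 3, C2 → 1.
The smallest of these is 1.

1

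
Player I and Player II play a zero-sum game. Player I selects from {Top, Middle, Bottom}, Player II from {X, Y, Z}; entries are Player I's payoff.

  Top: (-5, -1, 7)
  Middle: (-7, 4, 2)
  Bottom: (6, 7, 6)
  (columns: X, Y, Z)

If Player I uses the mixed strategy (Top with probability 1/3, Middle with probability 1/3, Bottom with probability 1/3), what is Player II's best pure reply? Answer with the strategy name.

X

If Player II plays X, Player I's expected payoff is (1/3)·(-5) + (1/3)·(-7) + (1/3)·6 = -2.
If Player II plays Y, Player I's expected payoff is (1/3)·(-1) + (1/3)·4 + (1/3)·7 = 10/3.
If Player II plays Z, Player I's expected payoff is (1/3)·7 + (1/3)·2 + (1/3)·6 = 5.
Player II minimizes Player I's payoff; the smallest is -2, so the best response is X.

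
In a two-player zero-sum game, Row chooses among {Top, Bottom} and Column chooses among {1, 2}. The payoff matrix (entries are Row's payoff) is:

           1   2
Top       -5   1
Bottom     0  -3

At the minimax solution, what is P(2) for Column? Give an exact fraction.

Row minima: Top → -5, Bottom → -3; maximin = -3.
Column maxima: 1 → 0, 2 → 1; minimax = 0.
-3 ≠ 0, so there is no saddle point; optimal play is mixed.
Let Row play Top with probability p. Expected payoff against 1: (-5)p + 0(1−p) = −5p; against 2: 1p + (-3)(1−p) = 4p − 3.
Setting these equal: −5p = 4p − 3 ⇒ −9p = -3 ⇒ p = 1/3, and the value is (-5)·(1/3) = -5/3.
For Column: with q = P(1), equating Top's and Bottom's payoffs gives −6q + 1 = 3q − 3 ⇒ q = 4/9.

5/9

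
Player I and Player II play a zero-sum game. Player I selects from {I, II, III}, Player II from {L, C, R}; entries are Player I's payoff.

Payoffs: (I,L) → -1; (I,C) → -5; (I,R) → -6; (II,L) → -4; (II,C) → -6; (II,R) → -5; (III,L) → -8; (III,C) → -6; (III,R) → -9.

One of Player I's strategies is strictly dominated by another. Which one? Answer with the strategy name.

I gives a strictly higher payoff than III against every column: -1 > -8, -5 > -6, -6 > -9.
So III is strictly dominated and Player I never plays it.

III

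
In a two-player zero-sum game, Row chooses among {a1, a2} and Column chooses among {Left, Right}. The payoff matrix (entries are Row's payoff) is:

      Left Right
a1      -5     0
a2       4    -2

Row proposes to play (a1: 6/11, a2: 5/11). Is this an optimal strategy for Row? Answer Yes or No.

Yes

Against Left this mix gives (6/11)·(-5) + (5/11)·4 = -10/11.
Against Right this mix gives (6/11)·0 + (5/11)·(-2) = -10/11.
All of Column's active replies (Left, Right) yield -10/11, and no column does worse for Row. The mix makes Column indifferent and guarantees -10/11, so it is optimal.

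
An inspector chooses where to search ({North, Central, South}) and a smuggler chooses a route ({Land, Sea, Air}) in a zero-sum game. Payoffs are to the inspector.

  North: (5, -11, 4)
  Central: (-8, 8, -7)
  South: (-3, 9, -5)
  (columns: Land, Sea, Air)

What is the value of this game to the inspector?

-19/29

Row minima: North → -11, Central → -8, South → -5; maximin = -5.
Column maxima: Land → 5, Sea → 9, Air → 4; minimax = 4.
-5 ≠ 4, so there is no saddle point; optimal play is mixed.
Central is strictly dominated by South, so the inspector never plays it.
With Central eliminated, Land is strictly dominated by Air (it gives the inspector strictly more in every remaining row), so the smuggler never plays it.
On the remaining 2×2 (North, South vs Sea, Air):
Let the inspector play North with probability p. Expected payoff against Sea: (-11)p + 9(1−p) = −20p + 9; against Air: 4p + (-5)(1−p) = 9p − 5.
Setting these equal: −20p + 9 = 9p − 5 ⇒ −29p = -14 ⇒ p = 14/29, and the value is (-20)·(14/29) + 9 = -19/29.
For the smuggler: with q = P(Sea), equating North's and South's payoffs gives −15q + 4 = 14q − 5 ⇒ q = 9/29.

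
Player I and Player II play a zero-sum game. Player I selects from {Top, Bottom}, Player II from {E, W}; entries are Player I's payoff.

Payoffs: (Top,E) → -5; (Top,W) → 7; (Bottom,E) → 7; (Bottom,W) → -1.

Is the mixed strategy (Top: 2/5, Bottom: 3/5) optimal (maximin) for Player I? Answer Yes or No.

Against E this mix gives (2/5)·(-5) + (3/5)·7 = 11/5.
Against W this mix gives (2/5)·7 + (3/5)·(-1) = 11/5.
All of Player II's active replies (E, W) yield 11/5, and no column does worse for Player I. The mix makes Player II indifferent and guarantees 11/5, so it is optimal.

Yes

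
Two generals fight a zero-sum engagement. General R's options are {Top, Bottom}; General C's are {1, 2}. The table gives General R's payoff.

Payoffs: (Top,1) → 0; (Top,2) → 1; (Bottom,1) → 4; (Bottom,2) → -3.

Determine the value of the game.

Row minima: Top → 0, Bottom → -3; maximin = 0.
Column maxima: 1 → 4, 2 → 1; minimax = 1.
0 ≠ 1, so there is no saddle point; optimal play is mixed.
Let General R play Top with probability p. Expected payoff against 1: 0p + 4(1−p) = −4p + 4; against 2: 1p + (-3)(1−p) = 4p − 3.
Setting these equal: −4p + 4 = 4p − 3 ⇒ −8p = -7 ⇒ p = 7/8, and the value is (-4)·(7/8) + 4 = 1/2.
For General C: with q = P(1), equating Top's and Bottom's payoffs gives −q + 1 = 7q − 3 ⇒ q = 1/2.

1/2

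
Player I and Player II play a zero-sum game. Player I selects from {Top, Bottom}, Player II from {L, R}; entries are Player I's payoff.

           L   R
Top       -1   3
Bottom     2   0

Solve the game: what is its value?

1

Row minima: Top → -1, Bottom → 0; maximin = 0.
Column maxima: L → 2, R → 3; minimax = 2.
0 ≠ 2, so there is no saddle point; optimal play is mixed.
Let Player I play Top with probability p. Expected payoff against L: (-1)p + 2(1−p) = −3p + 2; against R: 3p + 0(1−p) = 3p.
Setting these equal: −3p + 2 = 3p ⇒ −6p = -2 ⇒ p = 1/3, and the value is (-3)·(1/3) + 2 = 1.
For Player II: with q = P(L), equating Top's and Bottom's payoffs gives −4q + 3 = 2q ⇒ q = 1/2.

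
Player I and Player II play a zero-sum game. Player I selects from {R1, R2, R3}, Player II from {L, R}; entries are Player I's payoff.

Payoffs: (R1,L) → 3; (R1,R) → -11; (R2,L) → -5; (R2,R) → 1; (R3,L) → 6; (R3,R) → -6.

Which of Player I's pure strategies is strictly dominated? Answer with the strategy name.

R1

R3 gives a strictly higher payoff than R1 against every column: 6 > 3, -6 > -11.
So R1 is strictly dominated and Player I never plays it.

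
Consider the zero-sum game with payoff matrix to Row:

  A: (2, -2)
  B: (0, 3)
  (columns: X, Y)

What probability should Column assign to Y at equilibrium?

Row minima: A → -2, B → 0; maximin = 0.
Column maxima: X → 2, Y → 3; minimax = 2.
0 ≠ 2, so there is no saddle point; optimal play is mixed.
Let Row play A with probability p. Expected payoff against X: 2p + 0(1−p) = 2p; against Y: (-2)p + 3(1−p) = −5p + 3.
Setting these equal: 2p = −5p + 3 ⇒ 7p = 3 ⇒ p = 3/7, and the value is (2)·(3/7) = 6/7.
For Column: with q = P(X), equating A's and B's payoffs gives 4q − 2 = −3q + 3 ⇒ q = 5/7.

2/7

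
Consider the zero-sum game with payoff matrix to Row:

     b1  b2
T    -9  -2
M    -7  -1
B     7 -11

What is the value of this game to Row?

Row minima: T → -9, M → -7, B → -11; maximin = -7.
Column maxima: b1 → 7, b2 → -1; minimax = -1.
-7 ≠ -1, so there is no saddle point; optimal play is mixed.
T is strictly dominated by M, so Row never plays it.
On the remaining 2×2 (M, B vs b1, b2):
Let Row play M with probability p. Expected payoff against b1: (-7)p + 7(1−p) = −14p + 7; against b2: (-1)p + (-11)(1−p) = 10p − 11.
Setting these equal: −14p + 7 = 10p − 11 ⇒ −24p = -18 ⇒ p = 3/4, and the value is (-14)·(3/4) + 7 = -7/2.
For Column: with q = P(b1), equating M's and B's payoffs gives −6q − 1 = 18q − 11 ⇒ q = 5/12.

-7/2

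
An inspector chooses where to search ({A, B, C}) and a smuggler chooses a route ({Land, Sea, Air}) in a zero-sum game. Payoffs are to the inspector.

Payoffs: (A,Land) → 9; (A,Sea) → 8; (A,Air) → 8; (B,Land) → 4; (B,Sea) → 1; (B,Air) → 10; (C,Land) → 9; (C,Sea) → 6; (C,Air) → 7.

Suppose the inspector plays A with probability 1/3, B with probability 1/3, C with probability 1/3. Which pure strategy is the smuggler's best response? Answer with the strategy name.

If the smuggler plays Land, the inspector's expected payoff is (1/3)·9 + (1/3)·4 + (1/3)·9 = 22/3.
If the smuggler plays Sea, the inspector's expected payoff is (1/3)·8 + (1/3)·1 + (1/3)·6 = 5.
If the smuggler plays Air, the inspector's expected payoff is (1/3)·8 + (1/3)·10 + (1/3)·7 = 25/3.
The smuggler minimizes the inspector's payoff; the smallest is 5, so the best response is Sea.

Sea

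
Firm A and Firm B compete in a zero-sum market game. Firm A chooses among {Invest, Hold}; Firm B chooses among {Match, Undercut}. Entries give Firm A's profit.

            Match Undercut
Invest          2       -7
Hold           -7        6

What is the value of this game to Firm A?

Row minima: Invest → -7, Hold → -7; maximin = -7.
Column maxima: Match → 2, Undercut → 6; minimax = 2.
-7 ≠ 2, so there is no saddle point; optimal play is mixed.
Let Firm A play Invest with probability p. Expected payoff against Match: 2p + (-7)(1−p) = 9p − 7; against Undercut: (-7)p + 6(1−p) = −13p + 6.
Setting these equal: 9p − 7 = −13p + 6 ⇒ 22p = 13 ⇒ p = 13/22, and the value is (9)·(13/22) − 7 = -37/22.
For Firm B: with q = P(Match), equating Invest's and Hold's payoffs gives 9q − 7 = −13q + 6 ⇒ q = 13/22.

-37/22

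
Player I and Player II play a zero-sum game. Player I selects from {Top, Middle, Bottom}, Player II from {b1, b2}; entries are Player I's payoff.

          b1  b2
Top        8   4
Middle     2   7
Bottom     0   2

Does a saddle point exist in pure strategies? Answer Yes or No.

Row minima: Top → 4, Middle → 2, Bottom → 0; maximin = 4.
Column maxima: b1 → 8, b2 → 7; minimax = 7.
4 ≠ 7, so no pure-strategy equilibrium exists.

No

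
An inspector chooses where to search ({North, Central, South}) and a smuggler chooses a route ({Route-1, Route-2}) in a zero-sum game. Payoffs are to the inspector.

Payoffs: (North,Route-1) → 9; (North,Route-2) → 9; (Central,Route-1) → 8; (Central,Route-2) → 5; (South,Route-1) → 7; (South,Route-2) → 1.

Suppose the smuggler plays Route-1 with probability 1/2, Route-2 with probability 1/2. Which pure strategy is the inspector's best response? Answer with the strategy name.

Expected payoff of North: (1/2)·9 + (1/2)·9 = 9.
Expected payoff of Central: (1/2)·8 + (1/2)·5 = 13/2.
Expected payoff of South: (1/2)·7 + (1/2)·1 = 4.
The largest is 9, so the inspector's best response is North.

North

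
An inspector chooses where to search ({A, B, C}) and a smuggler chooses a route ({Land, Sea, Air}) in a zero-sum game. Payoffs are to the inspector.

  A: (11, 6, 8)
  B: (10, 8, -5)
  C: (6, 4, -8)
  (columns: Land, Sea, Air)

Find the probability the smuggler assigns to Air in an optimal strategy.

Row minima: A → 6, B → -5, C → -8; maximin = 6.
Column maxima: Land → 11, Sea → 8, Air → 8; minimax = 8.
6 ≠ 8, so there is no saddle point; optimal play is mixed.
C is strictly dominated by A, so the inspector never plays it.
Land is strictly dominated by Sea (it gives the inspector strictly more in every row), so the smuggler never plays it.
On the remaining 2×2 (A, B vs Sea, Air):
Let the inspector play A with probability p. Expected payoff against Sea: 6p + 8(1−p) = −2p + 8; against Air: 8p + (-5)(1−p) = 13p − 5.
Setting these equal: −2p + 8 = 13p − 5 ⇒ −15p = -13 ⇒ p = 13/15, and the value is (-2)·(13/15) + 8 = 94/15.
For the smuggler: with q = P(Sea), equating A's and B's payoffs gives −2q + 8 = 13q − 5 ⇒ q = 13/15.

2/15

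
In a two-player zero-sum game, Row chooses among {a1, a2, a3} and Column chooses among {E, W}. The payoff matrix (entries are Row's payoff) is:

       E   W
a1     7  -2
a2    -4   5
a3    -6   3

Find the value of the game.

3/2

Row minima: a1 → -2, a2 → -4, a3 → -6; maximin = -2.
Column maxima: E → 7, W → 5; minimax = 5.
-2 ≠ 5, so there is no saddle point; optimal play is mixed.
a3 is strictly dominated by a2, so Row never plays it.
On the remaining 2×2 (a1, a2 vs E, W):
Let Row play a1 with probability p. Expected payoff against E: 7p + (-4)(1−p) = 11p − 4; against W: (-2)p + 5(1−p) = −7p + 5.
Setting these equal: 11p − 4 = −7p + 5 ⇒ 18p = 9 ⇒ p = 1/2, and the value is (11)·(1/2) − 4 = 3/2.
For Column: with q = P(E), equating a1's and a2's payoffs gives 9q − 2 = −9q + 5 ⇒ q = 7/18.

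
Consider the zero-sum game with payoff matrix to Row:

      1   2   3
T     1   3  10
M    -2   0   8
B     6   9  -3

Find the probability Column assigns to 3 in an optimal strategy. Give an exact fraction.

Row minima: T → 1, M → -2, B → -3; maximin = 1.
Column maxima: 1 → 6, 2 → 9, 3 → 10; minimax = 6.
1 ≠ 6, so there is no saddle point; optimal play is mixed.
M is strictly dominated by T, so Row never plays it.
2 is strictly dominated by 1 (it gives Row strictly more in every row), so Column never plays it.
On the remaining 2×2 (T, B vs 1, 3):
Let Row play T with probability p. Expected payoff against 1: 1p + 6(1−p) = −5p + 6; against 3: 10p + (-3)(1−p) = 13p − 3.
Setting these equal: −5p + 6 = 13p − 3 ⇒ −18p = -9 ⇒ p = 1/2, and the value is (-5)·(1/2) + 6 = 7/2.
For Column: with q = P(1), equating T's and B's payoffs gives −9q + 10 = 9q − 3 ⇒ q = 13/18.

5/18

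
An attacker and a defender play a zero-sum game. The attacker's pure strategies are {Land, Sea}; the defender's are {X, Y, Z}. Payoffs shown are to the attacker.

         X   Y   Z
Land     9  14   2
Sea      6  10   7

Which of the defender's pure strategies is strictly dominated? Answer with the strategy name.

X holds the attacker's payoff strictly below Y in every row: 9 < 14, 6 < 10.
So Y is strictly dominated for the defender.

Y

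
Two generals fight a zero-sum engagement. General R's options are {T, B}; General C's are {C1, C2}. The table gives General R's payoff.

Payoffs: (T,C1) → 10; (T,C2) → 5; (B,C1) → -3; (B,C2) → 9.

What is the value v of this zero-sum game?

105/17

Row minima: T → 5, B → -3; maximin = 5.
Column maxima: C1 → 10, C2 → 9; minimax = 9.
5 ≠ 9, so there is no saddle point; optimal play is mixed.
Let General R play T with probability p. Expected payoff against C1: 10p + (-3)(1−p) = 13p − 3; against C2: 5p + 9(1−p) = −4p + 9.
Setting these equal: 13p − 3 = −4p + 9 ⇒ 17p = 12 ⇒ p = 12/17, and the value is (13)·(12/17) − 3 = 105/17.
For General C: with q = P(C1), equating T's and B's payoffs gives 5q + 5 = −12q + 9 ⇒ q = 4/17.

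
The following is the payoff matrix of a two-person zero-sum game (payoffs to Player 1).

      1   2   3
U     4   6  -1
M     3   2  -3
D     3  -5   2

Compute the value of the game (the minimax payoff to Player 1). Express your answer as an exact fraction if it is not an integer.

1/2

Row minima: U → -1, M → -3, D → -5; maximin = -1.
Column maxima: 1 → 4, 2 → 6, 3 → 2; minimax = 2.
-1 ≠ 2, so there is no saddle point; optimal play is mixed.
M is strictly dominated by U, so Player 1 never plays it.
1 is strictly dominated by 3 (it gives Player 1 strictly more in every row), so Player 2 never plays it.
On the remaining 2×2 (U, D vs 2, 3):
Let Player 1 play U with probability p. Expected payoff against 2: 6p + (-5)(1−p) = 11p − 5; against 3: (-1)p + 2(1−p) = −3p + 2.
Setting these equal: 11p − 5 = −3p + 2 ⇒ 14p = 7 ⇒ p = 1/2, and the value is (11)·(1/2) − 5 = 1/2.
For Player 2: with q = P(2), equating U's and D's payoffs gives 7q − 1 = −7q + 2 ⇒ q = 3/14.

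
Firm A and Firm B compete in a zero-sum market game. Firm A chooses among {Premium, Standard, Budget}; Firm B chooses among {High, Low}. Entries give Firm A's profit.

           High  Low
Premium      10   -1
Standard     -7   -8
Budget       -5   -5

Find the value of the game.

Row minima: Premium → -1, Standard → -8, Budget → -5; maximin = -1.
Column maxima: High → 10, Low → -1; minimax = -1.
Since maximin = minimax = -1, there is a saddle point and the value is -1.

-1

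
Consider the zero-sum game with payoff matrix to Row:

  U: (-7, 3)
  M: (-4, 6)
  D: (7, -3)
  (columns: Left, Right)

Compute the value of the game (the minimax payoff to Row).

Row minima: U → -7, M → -4, D → -3; maximin = -3.
Column maxima: Left → 7, Right → 6; minimax = 6.
-3 ≠ 6, so there is no saddle point; optimal play is mixed.
U is strictly dominated by M, so Row never plays it.
On the remaining 2×2 (M, D vs Left, Right):
Let Row play M with probability p. Expected payoff against Left: (-4)p + 7(1−p) = −11p + 7; against Right: 6p + (-3)(1−p) = 9p − 3.
Setting these equal: −11p + 7 = 9p − 3 ⇒ −20p = -10 ⇒ p = 1/2, and the value is (-11)·(1/2) + 7 = 3/2.
For Column: with q = P(Left), equating M's and D's payoffs gives −10q + 6 = 10q − 3 ⇒ q = 9/20.

3/2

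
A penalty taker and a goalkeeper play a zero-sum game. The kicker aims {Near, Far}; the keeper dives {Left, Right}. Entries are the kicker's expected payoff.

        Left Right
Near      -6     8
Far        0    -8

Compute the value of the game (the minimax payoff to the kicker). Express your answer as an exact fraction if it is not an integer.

Row minima: Near → -6, Far → -8; maximin = -6.
Column maxima: Left → 0, Right → 8; minimax = 0.
-6 ≠ 0, so there is no saddle point; optimal play is mixed.
Let the kicker play Near with probability p. Expected payoff against Left: (-6)p + 0(1−p) = −6p; against Right: 8p + (-8)(1−p) = 16p − 8.
Setting these equal: −6p = 16p − 8 ⇒ −22p = -8 ⇒ p = 4/11, and the value is (-6)·(4/11) = -24/11.
For the keeper: with q = P(Left), equating Near's and Far's payoffs gives −14q + 8 = 8q − 8 ⇒ q = 8/11.

-24/11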